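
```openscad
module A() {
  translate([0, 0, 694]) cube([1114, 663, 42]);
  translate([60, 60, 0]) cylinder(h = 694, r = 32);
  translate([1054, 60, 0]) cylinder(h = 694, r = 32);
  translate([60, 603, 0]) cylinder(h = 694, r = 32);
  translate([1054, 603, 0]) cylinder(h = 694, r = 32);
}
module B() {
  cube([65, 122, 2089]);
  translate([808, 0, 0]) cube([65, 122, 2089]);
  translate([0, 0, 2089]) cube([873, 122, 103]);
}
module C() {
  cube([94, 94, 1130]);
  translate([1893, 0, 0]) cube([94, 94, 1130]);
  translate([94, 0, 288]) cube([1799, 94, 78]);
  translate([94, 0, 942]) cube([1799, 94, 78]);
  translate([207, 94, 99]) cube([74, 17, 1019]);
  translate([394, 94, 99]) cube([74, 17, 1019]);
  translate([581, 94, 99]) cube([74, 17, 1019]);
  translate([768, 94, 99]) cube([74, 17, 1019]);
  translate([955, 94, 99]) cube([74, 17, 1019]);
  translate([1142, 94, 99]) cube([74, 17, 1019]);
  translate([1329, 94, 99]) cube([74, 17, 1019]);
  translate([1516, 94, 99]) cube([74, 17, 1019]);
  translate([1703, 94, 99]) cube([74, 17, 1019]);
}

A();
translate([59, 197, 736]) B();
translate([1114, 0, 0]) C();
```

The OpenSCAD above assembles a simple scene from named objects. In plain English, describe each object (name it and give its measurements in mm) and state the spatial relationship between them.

A is a table: top 1114 mm (x) × 663 mm (y), 42 mm thick, upper face at z = 736 mm, on four round legs of 64 mm diameter, each leg's bounding box inset 28 mm from the nearest pair of top edges, running from z = 0 to the bottom of the top.

B is a door frame. The clear opening is 743 mm wide and 2089 mm high. Two 65 mm wide jambs, 122 mm deep, stand either side of the opening from the floor to the top of the opening. A 103 mm thick head sits across the top of both jambs, spanning the full outside width of the frame.

C is a fence section. Two 94×94 mm posts, 1130 mm tall, stand on the floor with a clear span of 1799 mm between their inner faces. Two horizontal rails of 94×78 mm section span the gap between the posts with their undersides at z = 288 mm and z = 942 mm, flush with the posts' −y face. 9 pickets, each 74 mm wide, 17 mm thick and 1019 mm tall, are fixed to the +y face of the rails with their bottoms at z = 99 mm, evenly spaced across the span with equal gaps (rounded down to the nearest mm) at the −x end and between each pair — any rounding remainder accumulates at the +x end.

The door frame is on top of the table. The fence section is against the table's +x side, with their −y faces flush.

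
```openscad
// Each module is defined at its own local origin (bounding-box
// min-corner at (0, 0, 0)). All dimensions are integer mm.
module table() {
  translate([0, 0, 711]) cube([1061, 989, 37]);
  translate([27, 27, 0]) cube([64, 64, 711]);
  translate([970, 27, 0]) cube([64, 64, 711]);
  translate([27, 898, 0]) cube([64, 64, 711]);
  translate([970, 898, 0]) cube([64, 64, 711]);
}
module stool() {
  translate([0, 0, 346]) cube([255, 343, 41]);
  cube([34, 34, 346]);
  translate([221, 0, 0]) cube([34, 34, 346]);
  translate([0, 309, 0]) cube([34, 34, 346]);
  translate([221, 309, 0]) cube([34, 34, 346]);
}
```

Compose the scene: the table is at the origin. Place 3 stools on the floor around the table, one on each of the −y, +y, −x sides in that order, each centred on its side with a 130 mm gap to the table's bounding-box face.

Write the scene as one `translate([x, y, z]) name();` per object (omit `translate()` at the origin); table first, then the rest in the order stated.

table();
translate([403, -473, 0]) stool();
translate([403, 1119, 0]) stool();
translate([-385, 323, 0]) stool();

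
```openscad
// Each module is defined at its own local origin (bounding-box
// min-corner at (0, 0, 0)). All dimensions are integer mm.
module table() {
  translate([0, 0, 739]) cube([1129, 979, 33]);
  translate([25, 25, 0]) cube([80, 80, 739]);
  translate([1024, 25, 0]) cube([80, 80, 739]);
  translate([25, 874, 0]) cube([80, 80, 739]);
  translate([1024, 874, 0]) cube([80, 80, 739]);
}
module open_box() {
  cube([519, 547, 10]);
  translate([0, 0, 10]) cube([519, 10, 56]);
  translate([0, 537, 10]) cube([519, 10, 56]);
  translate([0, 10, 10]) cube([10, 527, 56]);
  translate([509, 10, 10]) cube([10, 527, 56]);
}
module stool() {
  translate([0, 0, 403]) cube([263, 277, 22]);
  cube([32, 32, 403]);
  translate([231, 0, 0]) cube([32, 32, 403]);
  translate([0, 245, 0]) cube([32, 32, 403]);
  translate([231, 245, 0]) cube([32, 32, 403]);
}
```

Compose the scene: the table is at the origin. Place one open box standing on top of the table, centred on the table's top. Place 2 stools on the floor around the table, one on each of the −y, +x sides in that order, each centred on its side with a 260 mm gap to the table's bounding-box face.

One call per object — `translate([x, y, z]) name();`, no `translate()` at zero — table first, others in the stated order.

table();
translate([305, 216, 772]) open_box();
translate([433, -537, 0]) stool();
translate([1389, 351, 0]) stool();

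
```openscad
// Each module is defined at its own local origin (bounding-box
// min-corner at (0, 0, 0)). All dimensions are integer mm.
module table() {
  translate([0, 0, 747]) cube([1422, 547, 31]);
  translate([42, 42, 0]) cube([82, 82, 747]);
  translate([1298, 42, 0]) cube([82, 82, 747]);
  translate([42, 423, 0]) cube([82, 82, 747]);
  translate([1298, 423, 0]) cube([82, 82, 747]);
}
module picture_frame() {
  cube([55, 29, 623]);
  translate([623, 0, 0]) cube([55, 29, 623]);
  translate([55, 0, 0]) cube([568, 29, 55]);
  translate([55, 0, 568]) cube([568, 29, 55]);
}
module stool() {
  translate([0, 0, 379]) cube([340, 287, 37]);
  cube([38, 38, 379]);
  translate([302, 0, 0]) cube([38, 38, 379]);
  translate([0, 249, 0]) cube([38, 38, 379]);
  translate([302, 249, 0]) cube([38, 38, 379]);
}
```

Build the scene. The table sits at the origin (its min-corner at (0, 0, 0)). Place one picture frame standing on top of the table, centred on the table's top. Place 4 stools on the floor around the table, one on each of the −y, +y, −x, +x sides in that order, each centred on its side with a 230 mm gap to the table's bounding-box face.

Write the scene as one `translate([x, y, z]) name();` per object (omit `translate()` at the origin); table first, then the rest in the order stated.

table();
translate([372, 259, 778]) picture_frame();
translate([541, -517, 0]) stool();
translate([541, 777, 0]) stool();
translate([-570, 130, 0]) stool();
translate([1652, 130, 0]) stool();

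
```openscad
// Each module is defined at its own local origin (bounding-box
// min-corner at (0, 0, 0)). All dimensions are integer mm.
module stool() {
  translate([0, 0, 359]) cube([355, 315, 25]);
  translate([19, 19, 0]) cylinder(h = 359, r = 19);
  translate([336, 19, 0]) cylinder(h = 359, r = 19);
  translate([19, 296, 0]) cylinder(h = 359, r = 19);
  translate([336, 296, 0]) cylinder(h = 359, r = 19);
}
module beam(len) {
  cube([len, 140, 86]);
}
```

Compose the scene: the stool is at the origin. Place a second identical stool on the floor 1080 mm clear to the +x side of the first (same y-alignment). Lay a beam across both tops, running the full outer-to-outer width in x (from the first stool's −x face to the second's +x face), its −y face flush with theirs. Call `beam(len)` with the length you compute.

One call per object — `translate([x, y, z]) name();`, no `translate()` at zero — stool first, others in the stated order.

stool();
translate([1435, 0, 0]) stool();
translate([0, 0, 384]) beam(1790);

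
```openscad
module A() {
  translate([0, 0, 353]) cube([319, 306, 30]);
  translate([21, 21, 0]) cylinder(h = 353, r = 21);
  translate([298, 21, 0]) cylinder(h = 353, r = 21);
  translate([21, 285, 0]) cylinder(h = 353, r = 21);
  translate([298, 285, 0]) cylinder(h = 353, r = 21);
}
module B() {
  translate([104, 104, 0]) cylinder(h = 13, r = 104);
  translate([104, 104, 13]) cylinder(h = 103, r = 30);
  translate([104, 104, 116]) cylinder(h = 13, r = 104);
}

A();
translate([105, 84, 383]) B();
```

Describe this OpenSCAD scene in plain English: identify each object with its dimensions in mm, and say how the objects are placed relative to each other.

A is a four-legged stool. The seat is 319×306 mm, 30 mm thick, top at z = 383 mm. It stands on four round legs, each 42 mm in diameter, from z = 0 to the seat underside, each leg's axis is inset half a diameter from the nearest pair of seat edges (so the leg's bounding box is flush with the corner).

B is a spool: two coaxial disc flanges of radius 104 mm and thickness 13 mm, joined by a core cylinder of radius 30 mm and height 103 mm. The lower flange rests on z = 0 and the three cylinders share a vertical axis.

The spool is on top of the stool.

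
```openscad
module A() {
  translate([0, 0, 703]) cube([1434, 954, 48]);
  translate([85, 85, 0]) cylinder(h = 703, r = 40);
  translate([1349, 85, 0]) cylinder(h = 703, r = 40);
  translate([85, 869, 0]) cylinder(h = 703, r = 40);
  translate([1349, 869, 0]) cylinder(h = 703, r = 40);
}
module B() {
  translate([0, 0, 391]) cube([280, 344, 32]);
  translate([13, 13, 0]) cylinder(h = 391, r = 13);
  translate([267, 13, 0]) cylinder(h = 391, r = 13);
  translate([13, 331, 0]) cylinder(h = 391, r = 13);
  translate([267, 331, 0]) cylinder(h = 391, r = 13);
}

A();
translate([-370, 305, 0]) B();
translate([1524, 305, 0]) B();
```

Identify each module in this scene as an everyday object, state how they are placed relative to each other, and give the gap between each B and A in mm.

A is a table. B is a stool. Two stools sit around the table at the −x, +x sides. The gap between each stool and the table is 90 mm.

Each stool's nearest face is 90 mm from the table's bounding box.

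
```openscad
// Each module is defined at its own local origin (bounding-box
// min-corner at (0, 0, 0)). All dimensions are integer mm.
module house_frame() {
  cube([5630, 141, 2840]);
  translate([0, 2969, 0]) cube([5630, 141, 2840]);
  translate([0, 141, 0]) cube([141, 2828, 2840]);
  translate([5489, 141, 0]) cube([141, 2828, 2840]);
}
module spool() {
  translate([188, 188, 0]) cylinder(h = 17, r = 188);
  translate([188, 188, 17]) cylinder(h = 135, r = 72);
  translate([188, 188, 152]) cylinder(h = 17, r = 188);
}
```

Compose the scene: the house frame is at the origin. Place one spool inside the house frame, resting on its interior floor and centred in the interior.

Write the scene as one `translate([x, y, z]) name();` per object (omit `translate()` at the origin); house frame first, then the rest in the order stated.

house_frame();
translate([2627, 1367, 0]) spool();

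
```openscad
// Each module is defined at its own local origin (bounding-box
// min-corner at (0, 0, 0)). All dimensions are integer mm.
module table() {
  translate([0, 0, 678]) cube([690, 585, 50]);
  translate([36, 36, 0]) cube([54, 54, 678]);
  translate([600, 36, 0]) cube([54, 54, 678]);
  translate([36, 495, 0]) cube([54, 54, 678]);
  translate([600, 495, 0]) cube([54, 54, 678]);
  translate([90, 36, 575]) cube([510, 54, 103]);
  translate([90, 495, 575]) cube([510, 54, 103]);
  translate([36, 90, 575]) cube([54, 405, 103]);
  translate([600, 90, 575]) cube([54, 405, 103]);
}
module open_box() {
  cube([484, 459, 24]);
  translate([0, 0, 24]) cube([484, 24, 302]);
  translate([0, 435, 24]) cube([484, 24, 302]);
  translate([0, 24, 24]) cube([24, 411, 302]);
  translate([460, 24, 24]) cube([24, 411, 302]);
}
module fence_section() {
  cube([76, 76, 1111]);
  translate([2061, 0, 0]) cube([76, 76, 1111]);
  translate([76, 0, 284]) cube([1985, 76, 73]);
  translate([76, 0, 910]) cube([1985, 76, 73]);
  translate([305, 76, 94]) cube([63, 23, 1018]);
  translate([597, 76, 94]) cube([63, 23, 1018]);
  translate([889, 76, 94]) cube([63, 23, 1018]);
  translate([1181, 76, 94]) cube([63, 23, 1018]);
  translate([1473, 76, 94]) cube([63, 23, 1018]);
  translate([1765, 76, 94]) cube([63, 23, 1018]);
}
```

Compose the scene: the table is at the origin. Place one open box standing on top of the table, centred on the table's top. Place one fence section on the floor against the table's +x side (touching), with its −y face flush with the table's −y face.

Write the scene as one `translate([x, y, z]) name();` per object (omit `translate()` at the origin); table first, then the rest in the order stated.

table();
translate([103, 63, 728]) open_box();
translate([690, 0, 0]) fence_section();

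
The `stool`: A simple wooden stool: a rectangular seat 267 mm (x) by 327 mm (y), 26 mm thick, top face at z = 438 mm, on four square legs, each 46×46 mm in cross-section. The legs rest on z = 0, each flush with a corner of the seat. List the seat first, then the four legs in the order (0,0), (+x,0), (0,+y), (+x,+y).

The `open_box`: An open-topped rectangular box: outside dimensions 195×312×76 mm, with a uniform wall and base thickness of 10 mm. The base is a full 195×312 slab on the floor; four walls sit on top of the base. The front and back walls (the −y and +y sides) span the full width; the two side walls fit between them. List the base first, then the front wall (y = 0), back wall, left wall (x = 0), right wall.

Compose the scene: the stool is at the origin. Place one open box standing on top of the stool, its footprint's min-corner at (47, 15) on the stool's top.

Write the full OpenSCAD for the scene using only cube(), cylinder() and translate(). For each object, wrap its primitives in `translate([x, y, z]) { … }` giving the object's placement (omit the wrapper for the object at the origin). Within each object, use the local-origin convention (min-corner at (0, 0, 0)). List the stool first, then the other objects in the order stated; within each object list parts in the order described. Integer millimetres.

translate([0, 0, 412]) cube([267, 327, 26]);
cube([46, 46, 412]);
translate([221, 0, 0]) cube([46, 46, 412]);
translate([0, 281, 0]) cube([46, 46, 412]);
translate([221, 281, 0]) cube([46, 46, 412]);
translate([47, 15, 438]) {
  cube([195, 312, 10]);
  translate([0, 0, 10]) cube([195, 10, 66]);
  translate([0, 302, 10]) cube([195, 10, 66]);
  translate([0, 10, 10]) cube([10, 292, 66]);
  translate([185, 10, 10]) cube([10, 292, 66]);
}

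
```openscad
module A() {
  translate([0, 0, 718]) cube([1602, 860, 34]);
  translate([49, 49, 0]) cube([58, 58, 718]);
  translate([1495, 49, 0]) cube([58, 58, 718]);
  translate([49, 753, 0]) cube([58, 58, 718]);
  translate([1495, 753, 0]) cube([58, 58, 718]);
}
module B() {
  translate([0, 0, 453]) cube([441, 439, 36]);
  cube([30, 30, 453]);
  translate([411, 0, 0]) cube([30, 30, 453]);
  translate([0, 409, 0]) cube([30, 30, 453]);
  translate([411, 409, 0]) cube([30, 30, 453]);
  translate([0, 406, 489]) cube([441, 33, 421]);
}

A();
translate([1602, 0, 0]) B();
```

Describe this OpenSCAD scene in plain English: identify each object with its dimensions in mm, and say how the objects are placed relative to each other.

A is a table with a 1602×860 mm rectangular top, 34 mm thick, top surface at z = 752 mm, supported by four 58×58 mm square legs, each inset 49 mm from the nearest pair of top edges, running from the floor.

B is a chair: 441×439 mm seat, 36 mm thick, top at z = 489 mm, on four 30 mm square corner legs flush with the seat edges. A 33 mm thick backrest slab spans the full seat width, extending 421 mm above the seat top, its back face flush with the seat's +y edge.

The chair is against the table's +x side, with their −y faces flush.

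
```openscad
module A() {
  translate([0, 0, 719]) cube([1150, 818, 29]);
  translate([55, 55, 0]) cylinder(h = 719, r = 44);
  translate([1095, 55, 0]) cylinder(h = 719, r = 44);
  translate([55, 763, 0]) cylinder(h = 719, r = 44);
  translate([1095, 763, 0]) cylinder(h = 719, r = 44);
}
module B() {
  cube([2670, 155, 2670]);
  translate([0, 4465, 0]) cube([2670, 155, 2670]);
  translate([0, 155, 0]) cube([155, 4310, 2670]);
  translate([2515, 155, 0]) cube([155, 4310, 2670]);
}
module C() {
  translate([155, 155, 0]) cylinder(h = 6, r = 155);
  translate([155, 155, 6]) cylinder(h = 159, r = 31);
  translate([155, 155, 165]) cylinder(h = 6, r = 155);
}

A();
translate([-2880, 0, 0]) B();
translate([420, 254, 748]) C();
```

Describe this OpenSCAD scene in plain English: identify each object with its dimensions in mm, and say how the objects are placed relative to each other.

A is a table: top 1150 mm (x) × 818 mm (y), 29 mm thick, upper face at z = 748 mm, on four round legs of 88 mm diameter, each leg's bounding box inset 11 mm from the nearest pair of top edges, running from z = 0 to the bottom of the top.

B is the wall frame of a small rectangular building: four walls, each 2670 mm tall and 155 mm thick, enclosing a footprint 2670 mm (x) by 4620 mm (y) outside-to-outside, with no floor or roof. The front and back walls (the −y and +y sides) span the full width; the two side walls fit between them.

C is a spool: two coaxial disc flanges of radius 155 mm and thickness 6 mm, joined by a core cylinder of radius 31 mm and height 159 mm. The lower flange rests on z = 0 and the three cylinders share a vertical axis.

The house frame is on the floor beside the table on its −x side. The spool is on top of the table, centred.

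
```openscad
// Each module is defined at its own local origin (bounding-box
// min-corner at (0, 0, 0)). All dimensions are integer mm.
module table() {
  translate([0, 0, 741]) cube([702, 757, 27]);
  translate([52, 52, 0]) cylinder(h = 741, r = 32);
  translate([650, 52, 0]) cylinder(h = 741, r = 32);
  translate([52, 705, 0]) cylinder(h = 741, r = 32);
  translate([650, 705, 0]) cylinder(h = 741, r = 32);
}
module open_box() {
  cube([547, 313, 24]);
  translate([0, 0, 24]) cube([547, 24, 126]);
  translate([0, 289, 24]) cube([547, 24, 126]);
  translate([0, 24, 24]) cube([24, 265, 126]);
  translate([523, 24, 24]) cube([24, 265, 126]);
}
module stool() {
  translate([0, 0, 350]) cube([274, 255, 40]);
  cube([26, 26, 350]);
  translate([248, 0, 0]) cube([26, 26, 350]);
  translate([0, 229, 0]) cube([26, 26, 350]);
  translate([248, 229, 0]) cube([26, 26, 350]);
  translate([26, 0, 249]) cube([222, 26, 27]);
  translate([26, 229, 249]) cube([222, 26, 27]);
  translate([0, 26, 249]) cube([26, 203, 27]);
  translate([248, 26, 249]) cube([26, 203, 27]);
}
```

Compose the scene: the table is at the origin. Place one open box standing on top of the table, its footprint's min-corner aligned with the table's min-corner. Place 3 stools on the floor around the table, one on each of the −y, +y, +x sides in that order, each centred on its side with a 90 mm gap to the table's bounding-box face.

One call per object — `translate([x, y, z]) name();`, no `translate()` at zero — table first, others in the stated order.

table();
translate([0, 0, 768]) open_box();
translate([214, -345, 0]) stool();
translate([214, 847, 0]) stool();
translate([792, 251, 0]) stool();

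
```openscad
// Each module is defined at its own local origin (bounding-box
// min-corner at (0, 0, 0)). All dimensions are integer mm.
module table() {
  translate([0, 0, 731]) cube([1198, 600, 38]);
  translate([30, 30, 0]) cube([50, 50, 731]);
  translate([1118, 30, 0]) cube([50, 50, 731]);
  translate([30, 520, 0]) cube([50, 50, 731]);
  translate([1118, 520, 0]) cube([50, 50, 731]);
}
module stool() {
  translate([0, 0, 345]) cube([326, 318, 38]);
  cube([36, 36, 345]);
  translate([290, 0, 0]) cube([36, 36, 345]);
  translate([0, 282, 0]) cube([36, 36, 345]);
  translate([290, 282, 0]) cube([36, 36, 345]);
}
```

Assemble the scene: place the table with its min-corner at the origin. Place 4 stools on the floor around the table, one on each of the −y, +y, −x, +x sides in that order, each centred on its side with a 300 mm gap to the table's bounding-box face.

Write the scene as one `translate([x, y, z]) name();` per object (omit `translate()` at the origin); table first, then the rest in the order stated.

table();
translate([436, -618, 0]) stool();
translate([436, 900, 0]) stool();
translate([-626, 141, 0]) stool();
translate([1498, 141, 0]) stool();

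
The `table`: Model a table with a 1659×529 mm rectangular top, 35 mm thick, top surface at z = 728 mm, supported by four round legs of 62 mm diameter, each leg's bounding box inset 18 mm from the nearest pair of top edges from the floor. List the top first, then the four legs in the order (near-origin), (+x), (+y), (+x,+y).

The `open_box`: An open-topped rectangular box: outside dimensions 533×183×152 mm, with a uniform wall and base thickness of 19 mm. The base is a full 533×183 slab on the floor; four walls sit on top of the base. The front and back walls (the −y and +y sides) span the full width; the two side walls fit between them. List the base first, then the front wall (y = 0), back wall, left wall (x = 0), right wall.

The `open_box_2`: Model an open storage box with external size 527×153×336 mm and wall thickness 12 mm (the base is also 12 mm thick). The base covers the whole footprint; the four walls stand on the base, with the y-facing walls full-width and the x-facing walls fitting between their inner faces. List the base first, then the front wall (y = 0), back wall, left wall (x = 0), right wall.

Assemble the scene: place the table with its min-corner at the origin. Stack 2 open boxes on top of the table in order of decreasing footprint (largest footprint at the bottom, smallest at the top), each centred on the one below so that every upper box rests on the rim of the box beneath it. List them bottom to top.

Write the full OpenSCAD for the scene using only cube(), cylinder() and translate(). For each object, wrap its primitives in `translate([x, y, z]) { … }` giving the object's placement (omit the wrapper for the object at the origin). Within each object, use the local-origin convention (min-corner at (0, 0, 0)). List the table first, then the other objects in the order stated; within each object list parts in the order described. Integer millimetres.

translate([0, 0, 693]) cube([1659, 529, 35]);
translate([49, 49, 0]) cylinder(h = 693, r = 31);
translate([1610, 49, 0]) cylinder(h = 693, r = 31);
translate([49, 480, 0]) cylinder(h = 693, r = 31);
translate([1610, 480, 0]) cylinder(h = 693, r = 31);
translate([563, 173, 728]) {
  cube([533, 183, 19]);
  translate([0, 0, 19]) cube([533, 19, 133]);
  translate([0, 164, 19]) cube([533, 19, 133]);
  translate([0, 19, 19]) cube([19, 145, 133]);
  translate([514, 19, 19]) cube([19, 145, 133]);
}
translate([566, 188, 880]) {
  cube([527, 153, 12]);
  translate([0, 0, 12]) cube([527, 12, 324]);
  translate([0, 141, 12]) cube([527, 12, 324]);
  translate([0, 12, 12]) cube([12, 129, 324]);
  translate([515, 12, 12]) cube([12, 129, 324]);
}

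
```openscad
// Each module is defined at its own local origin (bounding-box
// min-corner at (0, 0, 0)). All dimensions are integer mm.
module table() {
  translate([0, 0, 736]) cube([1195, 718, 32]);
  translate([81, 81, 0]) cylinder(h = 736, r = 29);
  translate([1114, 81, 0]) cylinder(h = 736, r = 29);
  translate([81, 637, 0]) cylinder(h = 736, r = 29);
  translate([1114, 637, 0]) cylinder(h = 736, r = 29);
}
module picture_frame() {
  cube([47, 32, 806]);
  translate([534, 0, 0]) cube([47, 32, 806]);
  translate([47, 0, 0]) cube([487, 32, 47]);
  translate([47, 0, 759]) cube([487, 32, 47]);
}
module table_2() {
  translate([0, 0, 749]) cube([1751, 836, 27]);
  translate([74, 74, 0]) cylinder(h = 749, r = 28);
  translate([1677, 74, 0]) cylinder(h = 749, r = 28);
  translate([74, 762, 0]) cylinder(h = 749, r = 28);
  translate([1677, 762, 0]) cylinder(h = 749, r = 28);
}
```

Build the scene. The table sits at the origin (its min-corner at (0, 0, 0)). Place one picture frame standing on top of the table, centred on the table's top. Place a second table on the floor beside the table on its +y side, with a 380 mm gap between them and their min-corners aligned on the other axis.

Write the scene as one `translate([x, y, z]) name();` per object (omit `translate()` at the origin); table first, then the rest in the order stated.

table();
translate([307, 343, 768]) picture_frame();
translate([0, 1098, 0]) table_2();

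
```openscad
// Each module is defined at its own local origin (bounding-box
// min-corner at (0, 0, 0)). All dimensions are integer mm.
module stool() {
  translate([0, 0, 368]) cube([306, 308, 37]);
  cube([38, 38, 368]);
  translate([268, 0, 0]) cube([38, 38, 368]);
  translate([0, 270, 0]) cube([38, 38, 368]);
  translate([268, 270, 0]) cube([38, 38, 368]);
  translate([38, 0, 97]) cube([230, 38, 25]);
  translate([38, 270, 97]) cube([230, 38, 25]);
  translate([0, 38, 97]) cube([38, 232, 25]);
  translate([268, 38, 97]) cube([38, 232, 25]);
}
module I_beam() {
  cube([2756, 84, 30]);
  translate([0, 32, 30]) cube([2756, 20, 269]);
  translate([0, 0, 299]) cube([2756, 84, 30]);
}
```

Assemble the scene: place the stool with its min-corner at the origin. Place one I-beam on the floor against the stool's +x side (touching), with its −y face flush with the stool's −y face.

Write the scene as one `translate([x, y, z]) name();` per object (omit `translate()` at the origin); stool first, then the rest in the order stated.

stool();
translate([306, 0, 0]) I_beam();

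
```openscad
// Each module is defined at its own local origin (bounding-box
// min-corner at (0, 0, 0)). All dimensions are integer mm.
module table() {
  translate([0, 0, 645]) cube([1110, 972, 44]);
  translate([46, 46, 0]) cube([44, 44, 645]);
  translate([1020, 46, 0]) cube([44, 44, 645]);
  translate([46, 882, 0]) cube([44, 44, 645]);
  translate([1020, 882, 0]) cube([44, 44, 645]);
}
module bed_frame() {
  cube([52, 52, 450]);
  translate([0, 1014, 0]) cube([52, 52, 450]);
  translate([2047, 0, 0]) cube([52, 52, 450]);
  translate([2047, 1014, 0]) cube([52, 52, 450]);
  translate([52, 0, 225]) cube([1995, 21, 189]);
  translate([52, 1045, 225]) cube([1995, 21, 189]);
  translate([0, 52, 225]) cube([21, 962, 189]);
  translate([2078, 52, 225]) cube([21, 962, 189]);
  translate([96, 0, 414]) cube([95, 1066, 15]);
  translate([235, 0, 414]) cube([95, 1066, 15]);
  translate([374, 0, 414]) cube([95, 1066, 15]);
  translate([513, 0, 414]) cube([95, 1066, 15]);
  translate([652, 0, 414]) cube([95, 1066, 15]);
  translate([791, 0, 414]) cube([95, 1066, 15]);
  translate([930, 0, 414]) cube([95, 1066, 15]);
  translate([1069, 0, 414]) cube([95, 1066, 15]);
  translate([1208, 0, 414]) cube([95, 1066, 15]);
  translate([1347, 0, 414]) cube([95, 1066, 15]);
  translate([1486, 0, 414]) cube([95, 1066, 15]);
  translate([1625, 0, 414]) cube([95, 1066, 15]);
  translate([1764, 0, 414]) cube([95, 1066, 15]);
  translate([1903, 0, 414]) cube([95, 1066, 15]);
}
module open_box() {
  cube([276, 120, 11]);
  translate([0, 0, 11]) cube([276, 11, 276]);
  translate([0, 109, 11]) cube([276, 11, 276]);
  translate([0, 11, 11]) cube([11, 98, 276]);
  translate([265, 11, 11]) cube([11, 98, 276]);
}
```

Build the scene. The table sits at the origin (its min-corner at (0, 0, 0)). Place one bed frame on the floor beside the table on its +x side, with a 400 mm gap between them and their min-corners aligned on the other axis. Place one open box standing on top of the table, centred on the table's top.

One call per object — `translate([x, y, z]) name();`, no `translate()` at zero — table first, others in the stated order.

table();
translate([1510, 0, 0]) bed_frame();
translate([417, 426, 689]) open_box();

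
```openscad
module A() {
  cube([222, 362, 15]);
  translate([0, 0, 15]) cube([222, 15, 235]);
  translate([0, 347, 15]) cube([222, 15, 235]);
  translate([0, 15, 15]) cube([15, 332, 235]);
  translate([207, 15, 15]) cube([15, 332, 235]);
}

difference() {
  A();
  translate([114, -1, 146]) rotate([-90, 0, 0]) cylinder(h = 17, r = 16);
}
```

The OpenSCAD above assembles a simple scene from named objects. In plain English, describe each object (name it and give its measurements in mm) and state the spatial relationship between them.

A is an open-topped rectangular box: outside dimensions 222×362×250 mm, with a uniform wall and base thickness of 15 mm. The base is a full 222×362 slab on the floor; four walls sit on top of the base. The front and back walls (the −y and +y sides) span the full width; the two side walls fit between them.

The open box has a circular hole of radius 16 mm through its front wall, centred at (x = 114, z = 146).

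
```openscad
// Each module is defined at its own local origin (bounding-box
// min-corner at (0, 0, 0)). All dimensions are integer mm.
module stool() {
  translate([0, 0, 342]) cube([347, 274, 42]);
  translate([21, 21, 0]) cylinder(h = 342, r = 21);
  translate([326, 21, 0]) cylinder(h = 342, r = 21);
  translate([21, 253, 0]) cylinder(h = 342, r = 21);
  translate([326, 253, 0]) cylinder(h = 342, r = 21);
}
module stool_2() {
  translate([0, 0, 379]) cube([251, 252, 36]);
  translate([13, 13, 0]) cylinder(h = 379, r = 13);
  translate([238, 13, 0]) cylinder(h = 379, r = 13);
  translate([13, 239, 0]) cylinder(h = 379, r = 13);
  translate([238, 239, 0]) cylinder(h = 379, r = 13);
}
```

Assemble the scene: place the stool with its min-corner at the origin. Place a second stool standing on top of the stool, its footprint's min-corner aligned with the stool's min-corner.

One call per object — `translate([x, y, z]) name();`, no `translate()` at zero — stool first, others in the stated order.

stool();
translate([0, 0, 384]) stool_2();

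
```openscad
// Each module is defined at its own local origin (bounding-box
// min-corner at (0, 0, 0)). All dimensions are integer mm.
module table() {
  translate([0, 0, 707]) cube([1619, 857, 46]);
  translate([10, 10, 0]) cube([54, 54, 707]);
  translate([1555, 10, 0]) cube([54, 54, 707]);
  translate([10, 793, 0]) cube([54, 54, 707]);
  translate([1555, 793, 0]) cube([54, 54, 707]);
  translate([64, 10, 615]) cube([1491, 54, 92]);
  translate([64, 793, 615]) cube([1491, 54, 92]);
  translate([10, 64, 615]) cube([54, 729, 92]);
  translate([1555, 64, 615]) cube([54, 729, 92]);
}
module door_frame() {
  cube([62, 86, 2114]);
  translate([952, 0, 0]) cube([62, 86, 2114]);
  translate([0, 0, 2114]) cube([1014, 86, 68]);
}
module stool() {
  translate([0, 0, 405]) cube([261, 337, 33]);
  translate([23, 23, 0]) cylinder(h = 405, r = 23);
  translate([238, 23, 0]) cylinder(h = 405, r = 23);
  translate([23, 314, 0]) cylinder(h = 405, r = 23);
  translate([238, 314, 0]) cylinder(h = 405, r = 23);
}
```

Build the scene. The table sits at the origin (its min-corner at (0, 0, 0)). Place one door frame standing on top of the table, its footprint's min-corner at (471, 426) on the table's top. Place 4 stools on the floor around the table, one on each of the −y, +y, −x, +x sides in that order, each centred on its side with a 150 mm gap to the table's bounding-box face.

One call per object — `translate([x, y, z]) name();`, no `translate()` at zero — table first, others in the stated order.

table();
translate([471, 426, 753]) door_frame();
translate([679, -487, 0]) stool();
translate([679, 1007, 0]) stool();
translate([-411, 260, 0]) stool();
translate([1769, 260, 0]) stool();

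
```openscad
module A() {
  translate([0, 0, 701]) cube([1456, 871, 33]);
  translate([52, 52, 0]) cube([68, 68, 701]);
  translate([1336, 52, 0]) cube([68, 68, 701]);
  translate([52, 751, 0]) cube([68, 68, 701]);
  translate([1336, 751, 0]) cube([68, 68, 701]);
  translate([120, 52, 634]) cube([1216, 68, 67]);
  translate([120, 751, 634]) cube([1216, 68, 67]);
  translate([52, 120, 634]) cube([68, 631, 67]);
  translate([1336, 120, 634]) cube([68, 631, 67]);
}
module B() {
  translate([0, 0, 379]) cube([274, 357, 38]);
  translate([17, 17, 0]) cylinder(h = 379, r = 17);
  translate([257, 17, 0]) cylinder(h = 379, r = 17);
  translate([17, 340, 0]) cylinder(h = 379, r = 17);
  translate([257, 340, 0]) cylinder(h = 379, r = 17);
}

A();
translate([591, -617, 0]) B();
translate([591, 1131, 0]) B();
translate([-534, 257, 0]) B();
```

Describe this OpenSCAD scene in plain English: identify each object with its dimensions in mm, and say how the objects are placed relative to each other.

A is a rectangular dining table. The top is 1456×871×33 mm with its upper surface at z = 734 mm. It stands on four 68×68 mm square legs, each inset 52 mm from the nearest pair of top edges, running from the floor to the underside of the top. Four apron rails, 68 mm thick and 67 mm tall, run between adjacent legs with their top edges flush with the underside of the top and their outer faces flush with the legs' outer faces.

B is a simple wooden stool: a rectangular seat 274 mm (x) by 357 mm (y), 38 mm thick, top face at z = 417 mm, on four round legs, each 34 mm in diameter. The legs rest on z = 0, each leg's axis is inset half a diameter from the nearest pair of seat edges (so the leg's bounding box is flush with the corner).

Three stools sit around the table at the −y, +y, −x sides.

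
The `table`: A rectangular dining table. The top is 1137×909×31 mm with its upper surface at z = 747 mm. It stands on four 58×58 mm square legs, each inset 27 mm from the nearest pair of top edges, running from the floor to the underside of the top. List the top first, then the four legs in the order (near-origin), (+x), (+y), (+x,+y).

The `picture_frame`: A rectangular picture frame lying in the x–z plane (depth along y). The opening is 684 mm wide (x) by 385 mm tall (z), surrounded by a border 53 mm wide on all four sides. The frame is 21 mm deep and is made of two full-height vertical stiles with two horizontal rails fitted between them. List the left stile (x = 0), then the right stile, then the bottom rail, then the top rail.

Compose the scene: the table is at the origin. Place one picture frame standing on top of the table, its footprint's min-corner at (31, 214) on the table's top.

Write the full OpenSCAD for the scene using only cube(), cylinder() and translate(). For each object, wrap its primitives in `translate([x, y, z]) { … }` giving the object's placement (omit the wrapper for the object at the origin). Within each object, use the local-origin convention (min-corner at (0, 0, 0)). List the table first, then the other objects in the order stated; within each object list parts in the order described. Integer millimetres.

translate([0, 0, 716]) cube([1137, 909, 31]);
translate([27, 27, 0]) cube([58, 58, 716]);
translate([1052, 27, 0]) cube([58, 58, 716]);
translate([27, 824, 0]) cube([58, 58, 716]);
translate([1052, 824, 0]) cube([58, 58, 716]);
translate([31, 214, 747]) {
  cube([53, 21, 491]);
  translate([737, 0, 0]) cube([53, 21, 491]);
  translate([53, 0, 0]) cube([684, 21, 53]);
  translate([53, 0, 438]) cube([684, 21, 53]);
}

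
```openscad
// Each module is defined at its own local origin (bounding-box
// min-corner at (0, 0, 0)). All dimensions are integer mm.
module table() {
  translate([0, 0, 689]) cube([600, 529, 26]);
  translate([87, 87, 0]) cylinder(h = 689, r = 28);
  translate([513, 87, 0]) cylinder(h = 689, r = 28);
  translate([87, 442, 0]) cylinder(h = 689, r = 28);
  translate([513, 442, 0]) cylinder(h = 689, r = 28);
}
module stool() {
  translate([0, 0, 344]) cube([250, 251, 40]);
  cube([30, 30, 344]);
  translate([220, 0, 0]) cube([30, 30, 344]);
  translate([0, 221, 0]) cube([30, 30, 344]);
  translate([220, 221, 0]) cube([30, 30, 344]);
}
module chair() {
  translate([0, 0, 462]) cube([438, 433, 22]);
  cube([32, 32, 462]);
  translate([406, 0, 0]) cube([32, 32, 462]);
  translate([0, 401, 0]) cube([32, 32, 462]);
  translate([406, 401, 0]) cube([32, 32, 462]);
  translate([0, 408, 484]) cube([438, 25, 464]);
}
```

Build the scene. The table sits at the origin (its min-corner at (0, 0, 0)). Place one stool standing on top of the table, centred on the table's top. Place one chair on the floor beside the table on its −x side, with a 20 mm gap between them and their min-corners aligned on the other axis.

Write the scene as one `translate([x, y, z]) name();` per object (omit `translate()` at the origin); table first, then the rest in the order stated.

table();
translate([175, 139, 715]) stool();
translate([-458, 0, 0]) chair();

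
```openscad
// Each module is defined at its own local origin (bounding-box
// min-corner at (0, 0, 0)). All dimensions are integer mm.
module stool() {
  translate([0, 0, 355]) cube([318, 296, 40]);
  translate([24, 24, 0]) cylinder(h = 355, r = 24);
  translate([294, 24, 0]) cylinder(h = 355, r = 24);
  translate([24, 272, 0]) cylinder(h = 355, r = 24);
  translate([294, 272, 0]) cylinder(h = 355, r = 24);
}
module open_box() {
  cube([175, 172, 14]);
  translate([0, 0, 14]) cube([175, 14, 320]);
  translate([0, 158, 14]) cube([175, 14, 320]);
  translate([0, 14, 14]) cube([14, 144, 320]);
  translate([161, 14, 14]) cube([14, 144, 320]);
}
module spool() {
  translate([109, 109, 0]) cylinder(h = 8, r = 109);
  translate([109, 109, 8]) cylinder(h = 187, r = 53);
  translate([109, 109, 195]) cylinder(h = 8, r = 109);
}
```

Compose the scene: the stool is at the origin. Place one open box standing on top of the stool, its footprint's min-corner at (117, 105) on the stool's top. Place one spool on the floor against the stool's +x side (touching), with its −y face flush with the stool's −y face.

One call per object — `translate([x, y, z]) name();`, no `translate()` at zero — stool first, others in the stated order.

stool();
translate([117, 105, 395]) open_box();
translate([318, 0, 0]) spool();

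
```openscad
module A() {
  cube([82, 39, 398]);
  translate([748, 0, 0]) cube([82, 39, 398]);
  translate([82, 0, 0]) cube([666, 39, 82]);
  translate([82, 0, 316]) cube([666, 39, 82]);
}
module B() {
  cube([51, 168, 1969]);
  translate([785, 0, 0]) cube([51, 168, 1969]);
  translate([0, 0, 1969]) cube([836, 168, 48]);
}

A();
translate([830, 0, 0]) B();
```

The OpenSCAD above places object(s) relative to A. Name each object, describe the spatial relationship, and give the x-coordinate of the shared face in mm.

The picture frame's +x face and the door frame's −x face are both at x = 830 mm.

A is a picture frame. B is a door frame. The door frame is against the picture frame's +x side, with their −y faces flush. The x-coordinate of the shared face is 830 mm.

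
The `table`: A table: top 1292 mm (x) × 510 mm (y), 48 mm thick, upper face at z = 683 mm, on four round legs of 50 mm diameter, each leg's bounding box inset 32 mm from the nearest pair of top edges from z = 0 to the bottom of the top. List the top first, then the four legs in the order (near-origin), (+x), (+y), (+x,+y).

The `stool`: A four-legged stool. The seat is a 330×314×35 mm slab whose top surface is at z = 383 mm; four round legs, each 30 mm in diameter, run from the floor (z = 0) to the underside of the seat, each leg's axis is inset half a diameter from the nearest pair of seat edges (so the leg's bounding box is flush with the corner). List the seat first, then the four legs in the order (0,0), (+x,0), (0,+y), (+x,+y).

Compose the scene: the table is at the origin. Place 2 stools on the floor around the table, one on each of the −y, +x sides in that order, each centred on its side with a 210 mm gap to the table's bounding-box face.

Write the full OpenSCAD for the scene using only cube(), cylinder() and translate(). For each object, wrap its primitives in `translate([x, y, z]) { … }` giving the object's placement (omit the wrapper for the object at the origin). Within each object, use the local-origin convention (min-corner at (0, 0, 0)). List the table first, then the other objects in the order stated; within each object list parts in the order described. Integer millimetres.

translate([0, 0, 635]) cube([1292, 510, 48]);
translate([57, 57, 0]) cylinder(h = 635, r = 25);
translate([1235, 57, 0]) cylinder(h = 635, r = 25);
translate([57, 453, 0]) cylinder(h = 635, r = 25);
translate([1235, 453, 0]) cylinder(h = 635, r = 25);
translate([481, -524, 0]) {
  translate([0, 0, 348]) cube([330, 314, 35]);
  translate([15, 15, 0]) cylinder(h = 348, r = 15);
  translate([315, 15, 0]) cylinder(h = 348, r = 15);
  translate([15, 299, 0]) cylinder(h = 348, r = 15);
  translate([315, 299, 0]) cylinder(h = 348, r = 15);
}
translate([1502, 98, 0]) {
  translate([0, 0, 348]) cube([330, 314, 35]);
  translate([15, 15, 0]) cylinder(h = 348, r = 15);
  translate([315, 15, 0]) cylinder(h = 348, r = 15);
  translate([15, 299, 0]) cylinder(h = 348, r = 15);
  translate([315, 299, 0]) cylinder(h = 348, r = 15);
}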